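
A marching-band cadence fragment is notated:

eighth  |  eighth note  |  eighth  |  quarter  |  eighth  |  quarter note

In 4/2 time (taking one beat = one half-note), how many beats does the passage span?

One half-note beat = 4 eighth notes.
Working in eighth notes: eighth = 1; eighth note = 1; eighth = 1; quarter = 2; eighth = 1; quarter note = 2.
Adding: 1 + 1 + 1 + 2 + 1 + 2 = 8.
8 ÷ 4 = 2 beats.

2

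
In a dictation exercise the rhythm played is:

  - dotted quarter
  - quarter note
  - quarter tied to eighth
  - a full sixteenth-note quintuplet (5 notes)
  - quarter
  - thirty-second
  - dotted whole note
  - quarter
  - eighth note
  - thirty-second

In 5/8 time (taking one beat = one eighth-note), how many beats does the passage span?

One eighth-note beat = 4 thirty-second notes.
In thirty-second notes: dotted quarter = 12; quarter note = 8; quarter tied to eighth (quarter + eighth) = 12; a full sixteenth-note quintuplet (5 notes) (five quintuplet sixteenths span one quarter) = 8; quarter = 8; thirty-second = 1; dotted whole note = 48; quarter = 8; eighth note = 4; thirty-second = 1.
Total: 12 + 8 + 12 + 8 + 8 + 1 + 48 + 8 + 4 + 1 = 110.
110 ÷ 4 = 27.5 beats.

27.5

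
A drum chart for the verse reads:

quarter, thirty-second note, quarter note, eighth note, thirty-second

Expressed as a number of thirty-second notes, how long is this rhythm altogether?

22

In thirty-second notes: quarter = 8; thirty-second note = 1; quarter note = 8; eighth note = 4; thirty-second = 1.
Total: 8 + 1 + 8 + 4 + 1 = 22 thirty-second notes.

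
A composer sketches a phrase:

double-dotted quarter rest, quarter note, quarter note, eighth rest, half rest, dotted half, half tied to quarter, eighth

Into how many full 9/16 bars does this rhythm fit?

One bar of 9/16 = 9 sixteenth notes.
Working in sixteenth notes: double-dotted quarter rest = 7; quarter note = 4; quarter note = 4; eighth rest = 2; half rest = 8; dotted half = 12; half tied to quarter (half + quarter) = 12; eighth = 2.
Sum: 7 + 4 + 4 + 2 + 8 + 12 + 12 + 2 = 51.
51 ÷ 9 = 5 complete bars with 6 left over.

5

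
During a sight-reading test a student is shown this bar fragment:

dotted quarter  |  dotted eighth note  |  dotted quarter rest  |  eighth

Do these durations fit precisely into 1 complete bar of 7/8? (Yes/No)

One bar of 7/8 = 14 sixteenth notes.
In sixteenth notes: dotted quarter = 6; dotted eighth note = 3; dotted quarter rest = 6; eighth = 2.
Altogether 6 + 3 + 6 + 2 = 17.
17 exceeds 14, so the answer is No.

No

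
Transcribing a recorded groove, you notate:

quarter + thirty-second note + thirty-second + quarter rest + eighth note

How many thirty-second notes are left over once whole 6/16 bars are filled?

One bar of 6/16 = 12 thirty-second notes.
Convert each value to thirty-second notes: quarter = 8; thirty-second note = 1; thirty-second = 1; quarter rest = 8; eighth note = 4.
Total: 8 + 1 + 1 + 8 + 4 = 22.
22 ÷ 12 = 1 complete bar with 10 thirty-second notes remaining.

10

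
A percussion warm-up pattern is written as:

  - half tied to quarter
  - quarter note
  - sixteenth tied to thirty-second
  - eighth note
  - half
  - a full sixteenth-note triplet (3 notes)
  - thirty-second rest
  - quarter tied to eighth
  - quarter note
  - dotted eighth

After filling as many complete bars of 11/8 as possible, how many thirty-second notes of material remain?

42

One bar of 11/8 = 44 thirty-second notes.
In thirty-second notes: half tied to quarter (half + quarter) = 24; quarter note = 8; sixteenth tied to thirty-second (sixteenth + thirty-second) = 3; eighth note = 4; half = 16; a full sixteenth-note triplet (3 notes) (three triplet sixteenths span one eighth) = 4; thirty-second rest = 1; quarter tied to eighth (quarter + eighth) = 12; quarter note = 8; dotted eighth = 6.
Sum: 24 + 8 + 3 + 4 + 16 + 4 + 1 + 12 + 8 + 6 = 86.
86 ÷ 44 = 1 complete bar with 42 thirty-second notes remaining.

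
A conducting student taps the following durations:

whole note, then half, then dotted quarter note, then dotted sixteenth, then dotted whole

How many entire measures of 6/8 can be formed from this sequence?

4

One bar of 6/8 = 24 thirty-second notes.
Express everything in thirty-second notes: whole note = 32; half = 16; dotted quarter note = 12; dotted sixteenth = 3; dotted whole = 48.
Altogether 32 + 16 + 12 + 3 + 48 = 111.
111 ÷ 24 = 4 complete bars with 15 left over.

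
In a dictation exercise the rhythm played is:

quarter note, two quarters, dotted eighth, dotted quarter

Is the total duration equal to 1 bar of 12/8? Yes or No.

One bar of 12/8 = 24 sixteenth notes.
Express everything in sixteenth notes: quarter note = 4; quarter = 4; quarter = 4; dotted eighth = 3; dotted quarter = 6.
Altogether 4 + 4 + 4 + 3 + 6 = 21.
21 falls short of 24, so the answer is No.

No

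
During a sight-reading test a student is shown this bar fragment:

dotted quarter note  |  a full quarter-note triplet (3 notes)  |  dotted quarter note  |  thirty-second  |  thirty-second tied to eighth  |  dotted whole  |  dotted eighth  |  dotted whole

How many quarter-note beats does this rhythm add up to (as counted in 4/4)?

One quarter-note beat = 8 thirty-second notes.
Convert each value to thirty-second notes: dotted quarter note = 12; a full quarter-note triplet (3 notes) (three triplet quarters span one half) = 16; dotted quarter note = 12; thirty-second = 1; thirty-second tied to eighth (thirty-second + eighth) = 5; dotted whole = 48; dotted eighth = 6; dotted whole = 48.
Adding: 12 + 16 + 12 + 1 + 5 + 48 + 6 + 48 = 148.
148 ÷ 8 = 18.5 beats.

18.5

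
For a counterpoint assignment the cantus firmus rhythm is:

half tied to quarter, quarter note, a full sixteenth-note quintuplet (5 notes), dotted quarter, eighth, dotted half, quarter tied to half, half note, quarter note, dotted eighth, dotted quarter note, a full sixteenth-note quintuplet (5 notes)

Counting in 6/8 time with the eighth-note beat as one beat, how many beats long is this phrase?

38.5

One eighth-note beat = 2 sixteenth notes.
Convert each value to sixteenth notes: half tied to quarter (half + quarter) = 12; quarter note = 4; a full sixteenth-note quintuplet (5 notes) (five quintuplet sixteenths span one quarter) = 4; dotted quarter = 6; eighth = 2; dotted half = 12; quarter tied to half (quarter + half) = 12; half note = 8; quarter note = 4; dotted eighth = 3; dotted quarter note = 6; a full sixteenth-note quintuplet (5 notes) (five quintuplet sixteenths span one quarter) = 4.
Altogether 12 + 4 + 4 + 6 + 2 + 12 + 12 + 8 + 4 + 3 + 6 + 4 = 77.
77 ÷ 2 = 38.5 beats.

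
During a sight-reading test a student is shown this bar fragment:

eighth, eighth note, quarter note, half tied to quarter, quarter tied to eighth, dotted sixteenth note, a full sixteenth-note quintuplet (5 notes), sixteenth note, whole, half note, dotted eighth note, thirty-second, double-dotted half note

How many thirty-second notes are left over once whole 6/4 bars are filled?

One bar of 6/4 = 48 thirty-second notes.
In thirty-second notes: eighth = 4; eighth note = 4; quarter note = 8; half tied to quarter (half + quarter) = 24; quarter tied to eighth (quarter + eighth) = 12; dotted sixteenth note = 3; a full sixteenth-note quintuplet (5 notes) (five quintuplet sixteenths span one quarter) = 8; sixteenth note = 2; whole = 32; half note = 16; dotted eighth note = 6; thirty-second = 1; double-dotted half note = 28.
Altogether 4 + 4 + 8 + 24 + 12 + 3 + 8 + 2 + 32 + 16 + 6 + 1 + 28 = 148.
148 ÷ 48 = 3 complete bars with 4 thirty-second notes remaining.

4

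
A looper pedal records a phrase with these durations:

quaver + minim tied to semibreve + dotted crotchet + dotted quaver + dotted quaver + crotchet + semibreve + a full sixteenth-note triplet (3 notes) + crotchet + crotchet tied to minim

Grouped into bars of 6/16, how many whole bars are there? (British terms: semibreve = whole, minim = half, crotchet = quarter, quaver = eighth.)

12

One bar of 6/16 = 6 sixteenth notes.
Each duration in sixteenth notes: quaver = 2; minim tied to semibreve (minim + semibreve) = 24; dotted crotchet = 6; dotted quaver = 3; dotted quaver = 3; crotchet = 4; semibreve = 16; a full sixteenth-note triplet (3 notes) (three triplet sixteenths span one eighth) = 2; crotchet = 4; crotchet tied to minim (crotchet + minim) = 12.
Adding: 2 + 24 + 6 + 3 + 3 + 4 + 16 + 2 + 4 + 12 = 76.
76 ÷ 6 = 12 complete bars with 4 left over.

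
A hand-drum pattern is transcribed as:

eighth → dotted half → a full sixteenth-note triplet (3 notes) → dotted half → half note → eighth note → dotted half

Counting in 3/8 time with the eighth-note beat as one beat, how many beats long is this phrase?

25

One eighth-note beat = 2 sixteenth notes.
Convert each value to sixteenth notes: eighth = 2; dotted half = 12; a full sixteenth-note triplet (3 notes) (three triplet sixteenths span one eighth) = 2; dotted half = 12; half note = 8; eighth note = 2; dotted half = 12.
Adding: 2 + 12 + 2 + 12 + 8 + 2 + 12 = 50.
50 ÷ 2 = 25 beats.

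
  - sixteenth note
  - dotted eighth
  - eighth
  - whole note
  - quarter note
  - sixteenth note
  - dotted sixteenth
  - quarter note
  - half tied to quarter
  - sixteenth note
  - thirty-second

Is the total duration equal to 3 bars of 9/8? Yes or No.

One bar of 9/8 = 36 thirty-second notes, so 3 bars = 108.
Express everything in thirty-second notes: sixteenth note = 2; dotted eighth = 6; eighth = 4; whole note = 32; quarter note = 8; sixteenth note = 2; dotted sixteenth = 3; quarter note = 8; half tied to quarter (half + quarter) = 24; sixteenth note = 2; thirty-second = 1.
Altogether 2 + 6 + 4 + 32 + 8 + 2 + 3 + 8 + 24 + 2 + 1 = 92.
92 falls short of 108, so the answer is No.

No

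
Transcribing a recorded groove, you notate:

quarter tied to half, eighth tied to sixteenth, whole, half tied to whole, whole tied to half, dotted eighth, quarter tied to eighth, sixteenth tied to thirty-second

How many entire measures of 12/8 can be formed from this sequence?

3

One bar of 12/8 = 48 thirty-second notes.
In thirty-second notes: quarter tied to half (quarter + half) = 24; eighth tied to sixteenth (eighth + sixteenth) = 6; whole = 32; half tied to whole (half + whole) = 48; whole tied to half (whole + half) = 48; dotted eighth = 6; quarter tied to eighth (quarter + eighth) = 12; sixteenth tied to thirty-second (sixteenth + thirty-second) = 3.
Altogether 24 + 6 + 32 + 48 + 48 + 6 + 12 + 3 = 179.
179 ÷ 48 = 3 complete bars with 35 left over.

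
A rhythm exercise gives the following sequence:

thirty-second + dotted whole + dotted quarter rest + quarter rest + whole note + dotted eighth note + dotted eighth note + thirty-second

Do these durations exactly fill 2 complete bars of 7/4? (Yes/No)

One bar of 7/4 = 56 thirty-second notes, so 2 bars = 112.
Convert each value to thirty-second notes: thirty-second = 1; dotted whole = 48; dotted quarter rest = 12; quarter rest = 8; whole note = 32; dotted eighth note = 6; dotted eighth note = 6; thirty-second = 1.
Total: 1 + 48 + 12 + 8 + 32 + 6 + 6 + 1 = 114.
114 exceeds 112, so the answer is No.

No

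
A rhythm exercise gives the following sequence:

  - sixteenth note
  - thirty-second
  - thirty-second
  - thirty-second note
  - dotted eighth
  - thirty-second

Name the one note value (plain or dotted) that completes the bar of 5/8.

quarter note

The bar of 5/8 = 20 thirty-second notes.
Convert each value to thirty-second notes: sixteenth note = 2; thirty-second = 1; thirty-second = 1; thirty-second note = 1; dotted eighth = 6; thirty-second = 1.
Altogether 2 + 1 + 1 + 1 + 6 + 1 = 12.
Remaining: 20 − 12 = 8 thirty-second notes, which is a quarter note.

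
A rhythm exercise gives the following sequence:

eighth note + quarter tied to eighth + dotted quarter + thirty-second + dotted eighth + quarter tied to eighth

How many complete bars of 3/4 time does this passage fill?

One bar of 3/4 = 24 thirty-second notes.
Each duration in thirty-second notes: eighth note = 4; quarter tied to eighth (quarter + eighth) = 12; dotted quarter = 12; thirty-second = 1; dotted eighth = 6; quarter tied to eighth (quarter + eighth) = 12.
Altogether 4 + 12 + 12 + 1 + 6 + 12 = 47.
47 ÷ 24 = 1 complete bar with 23 left over.

1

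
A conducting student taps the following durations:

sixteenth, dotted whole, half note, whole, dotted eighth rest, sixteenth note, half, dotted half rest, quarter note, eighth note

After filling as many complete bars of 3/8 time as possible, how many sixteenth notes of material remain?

1

One bar of 3/8 = 6 sixteenth notes.
Each duration in sixteenth notes: sixteenth = 1; dotted whole = 24; half note = 8; whole = 16; dotted eighth rest = 3; sixteenth note = 1; half = 8; dotted half rest = 12; quarter note = 4; eighth note = 2.
Altogether 1 + 24 + 8 + 16 + 3 + 1 + 8 + 12 + 4 + 2 = 79.
79 ÷ 6 = 13 complete bars with 1 sixteenth note remaining.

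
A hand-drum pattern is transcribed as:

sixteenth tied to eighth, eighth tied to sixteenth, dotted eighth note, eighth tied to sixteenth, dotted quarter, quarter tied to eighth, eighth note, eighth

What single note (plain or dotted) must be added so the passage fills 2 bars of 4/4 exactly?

2 bars of 4/4 = 32 sixteenth notes.
In sixteenth notes: sixteenth tied to eighth (sixteenth + eighth) = 3; eighth tied to sixteenth (eighth + sixteenth) = 3; dotted eighth note = 3; eighth tied to sixteenth (eighth + sixteenth) = 3; dotted quarter = 6; quarter tied to eighth (quarter + eighth) = 6; eighth note = 2; eighth = 2.
Altogether 3 + 3 + 3 + 3 + 6 + 6 + 2 + 2 = 28.
Remaining: 32 − 28 = 4 sixteenth notes, which is a quarter note.

quarter note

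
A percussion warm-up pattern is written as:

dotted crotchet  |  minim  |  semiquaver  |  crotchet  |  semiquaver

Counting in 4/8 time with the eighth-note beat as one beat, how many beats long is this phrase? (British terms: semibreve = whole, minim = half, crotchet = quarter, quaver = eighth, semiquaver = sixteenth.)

One eighth-note beat = 2 sixteenth notes.
Each duration in sixteenth notes: dotted crotchet = 6; minim = 8; semiquaver = 1; crotchet = 4; semiquaver = 1.
Total: 6 + 8 + 1 + 4 + 1 = 20.
20 ÷ 2 = 10 beats.

10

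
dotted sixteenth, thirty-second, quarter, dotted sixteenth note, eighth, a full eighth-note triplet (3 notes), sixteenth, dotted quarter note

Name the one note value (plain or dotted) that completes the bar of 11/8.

The bar of 11/8 = 44 thirty-second notes.
Working in thirty-second notes: dotted sixteenth = 3; thirty-second = 1; quarter = 8; dotted sixteenth note = 3; eighth = 4; a full eighth-note triplet (3 notes) (three triplet eighths span one quarter) = 8; sixteenth = 2; dotted quarter note = 12.
Total: 3 + 1 + 8 + 3 + 4 + 8 + 2 + 12 = 41.
Remaining: 44 − 41 = 3 thirty-second notes, which is a dotted sixteenth note.

dotted sixteenth note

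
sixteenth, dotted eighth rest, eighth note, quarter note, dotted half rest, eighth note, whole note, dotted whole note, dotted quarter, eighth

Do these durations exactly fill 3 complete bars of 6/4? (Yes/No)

Yes

One bar of 6/4 = 24 sixteenth notes, so 3 bars = 72.
In sixteenth notes: sixteenth = 1; dotted eighth rest = 3; eighth note = 2; quarter note = 4; dotted half rest = 12; eighth note = 2; whole note = 16; dotted whole note = 24; dotted quarter = 6; eighth = 2.
Total: 1 + 3 + 2 + 4 + 12 + 2 + 16 + 24 + 6 + 2 = 72.
72 equals 72, so the answer is Yes.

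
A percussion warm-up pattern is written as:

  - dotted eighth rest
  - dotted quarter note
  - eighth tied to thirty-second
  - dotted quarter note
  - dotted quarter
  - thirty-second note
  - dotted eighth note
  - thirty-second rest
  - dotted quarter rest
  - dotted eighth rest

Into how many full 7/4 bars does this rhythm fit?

One bar of 7/4 = 56 thirty-second notes.
Working in thirty-second notes: dotted eighth rest = 6; dotted quarter note = 12; eighth tied to thirty-second (eighth + thirty-second) = 5; dotted quarter note = 12; dotted quarter = 12; thirty-second note = 1; dotted eighth note = 6; thirty-second rest = 1; dotted quarter rest = 12; dotted eighth rest = 6.
Altogether 6 + 12 + 5 + 12 + 12 + 1 + 6 + 1 + 12 + 6 = 73.
73 ÷ 56 = 1 complete bar with 17 left over.

1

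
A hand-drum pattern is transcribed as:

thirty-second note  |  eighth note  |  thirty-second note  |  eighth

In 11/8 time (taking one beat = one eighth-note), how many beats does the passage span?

2.5

One eighth-note beat = 4 thirty-second notes.
Express everything in thirty-second notes: thirty-second note = 1; eighth note = 4; thirty-second note = 1; eighth = 4.
Sum: 1 + 4 + 1 + 4 = 10.
10 ÷ 4 = 2.5 beats.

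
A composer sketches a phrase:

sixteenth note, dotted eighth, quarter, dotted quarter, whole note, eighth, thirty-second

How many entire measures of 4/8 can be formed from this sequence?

4

One bar of 4/8 = 16 thirty-second notes.
Working in thirty-second notes: sixteenth note = 2; dotted eighth = 6; quarter = 8; dotted quarter = 12; whole note = 32; eighth = 4; thirty-second = 1.
Adding: 2 + 6 + 8 + 12 + 32 + 4 + 1 = 65.
65 ÷ 16 = 4 complete bars with 1 left over.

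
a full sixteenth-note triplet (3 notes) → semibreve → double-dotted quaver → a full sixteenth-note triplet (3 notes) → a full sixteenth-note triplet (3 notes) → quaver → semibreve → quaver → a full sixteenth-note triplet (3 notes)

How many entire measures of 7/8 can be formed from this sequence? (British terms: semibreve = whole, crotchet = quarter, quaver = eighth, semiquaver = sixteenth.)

3

One bar of 7/8 = 28 thirty-second notes.
In thirty-second notes: a full sixteenth-note triplet (3 notes) (three triplet sixteenths span one eighth) = 4; semibreve = 32; double-dotted quaver = 7; a full sixteenth-note triplet (3 notes) (three triplet sixteenths span one eighth) = 4; a full sixteenth-note triplet (3 notes) (three triplet sixteenths span one eighth) = 4; quaver = 4; semibreve = 32; quaver = 4; a full sixteenth-note triplet (3 notes) (three triplet sixteenths span one eighth) = 4.
Sum: 4 + 32 + 7 + 4 + 4 + 4 + 32 + 4 + 4 = 95.
95 ÷ 28 = 3 complete bars with 11 left over.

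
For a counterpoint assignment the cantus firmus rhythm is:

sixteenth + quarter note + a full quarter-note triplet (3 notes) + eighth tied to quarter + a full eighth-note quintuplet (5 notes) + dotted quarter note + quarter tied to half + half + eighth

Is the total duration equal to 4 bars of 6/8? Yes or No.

One bar of 6/8 = 12 sixteenth notes, so 4 bars = 48.
Working in sixteenth notes: sixteenth = 1; quarter note = 4; a full quarter-note triplet (3 notes) (three triplet quarters span one half) = 8; eighth tied to quarter (eighth + quarter) = 6; a full eighth-note quintuplet (5 notes) (five quintuplet eighths span one half) = 8; dotted quarter note = 6; quarter tied to half (quarter + half) = 12; half = 8; eighth = 2.
Adding: 1 + 4 + 8 + 6 + 8 + 6 + 12 + 8 + 2 = 55.
55 exceeds 48, so the answer is No.

No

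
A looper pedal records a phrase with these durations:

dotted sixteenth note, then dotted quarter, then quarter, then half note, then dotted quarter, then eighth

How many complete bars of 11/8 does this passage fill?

1

One bar of 11/8 = 44 thirty-second notes.
Express everything in thirty-second notes: dotted sixteenth note = 3; dotted quarter = 12; quarter = 8; half note = 16; dotted quarter = 12; eighth = 4.
Adding: 3 + 12 + 8 + 16 + 12 + 4 = 55.
55 ÷ 44 = 1 complete bar with 11 left over.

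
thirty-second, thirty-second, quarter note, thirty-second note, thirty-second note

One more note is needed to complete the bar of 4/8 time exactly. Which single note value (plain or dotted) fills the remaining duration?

eighth note

The bar of 4/8 = 16 thirty-second notes.
Express everything in thirty-second notes: thirty-second = 1; thirty-second = 1; quarter note = 8; thirty-second note = 1; thirty-second note = 1.
Total: 1 + 1 + 8 + 1 + 1 = 12.
Remaining: 16 − 12 = 4 thirty-second notes, which is a eighth note.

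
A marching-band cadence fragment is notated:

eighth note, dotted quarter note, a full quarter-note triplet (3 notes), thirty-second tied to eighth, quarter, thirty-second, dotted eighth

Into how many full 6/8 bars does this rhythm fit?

2

One bar of 6/8 = 24 thirty-second notes.
Each duration in thirty-second notes: eighth note = 4; dotted quarter note = 12; a full quarter-note triplet (3 notes) (three triplet quarters span one half) = 16; thirty-second tied to eighth (thirty-second + eighth) = 5; quarter = 8; thirty-second = 1; dotted eighth = 6.
Total: 4 + 12 + 16 + 5 + 8 + 1 + 6 = 52.
52 ÷ 24 = 2 complete bars with 4 left over.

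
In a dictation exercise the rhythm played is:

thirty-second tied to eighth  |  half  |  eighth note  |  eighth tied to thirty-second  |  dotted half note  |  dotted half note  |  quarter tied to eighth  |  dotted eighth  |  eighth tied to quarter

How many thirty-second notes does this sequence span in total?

108

Convert each value to thirty-second notes: thirty-second tied to eighth (thirty-second + eighth) = 5; half = 16; eighth note = 4; eighth tied to thirty-second (eighth + thirty-second) = 5; dotted half note = 24; dotted half note = 24; quarter tied to eighth (quarter + eighth) = 12; dotted eighth = 6; eighth tied to quarter (eighth + quarter) = 12.
Sum: 5 + 16 + 4 + 5 + 24 + 24 + 12 + 6 + 12 = 108 thirty-second notes.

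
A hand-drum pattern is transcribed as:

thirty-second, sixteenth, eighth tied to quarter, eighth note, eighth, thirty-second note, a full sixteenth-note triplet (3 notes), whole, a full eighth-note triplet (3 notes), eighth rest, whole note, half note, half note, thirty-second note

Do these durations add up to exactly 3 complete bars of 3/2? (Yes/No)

One bar of 3/2 = 48 thirty-second notes, so 3 bars = 144.
In thirty-second notes: thirty-second = 1; sixteenth = 2; eighth tied to quarter (eighth + quarter) = 12; eighth note = 4; eighth = 4; thirty-second note = 1; a full sixteenth-note triplet (3 notes) (three triplet sixteenths span one eighth) = 4; whole = 32; a full eighth-note triplet (3 notes) (three triplet eighths span one quarter) = 8; eighth rest = 4; whole note = 32; half note = 16; half note = 16; thirty-second note = 1.
Sum: 1 + 2 + 12 + 4 + 4 + 1 + 4 + 32 + 8 + 4 + 32 + 16 + 16 + 1 = 137.
137 falls short of 144, so the answer is No.

No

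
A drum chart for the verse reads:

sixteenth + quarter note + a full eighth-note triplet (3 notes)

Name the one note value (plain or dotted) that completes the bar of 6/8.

The bar of 6/8 = 12 sixteenth notes.
Working in sixteenth notes: sixteenth = 1; quarter note = 4; a full eighth-note triplet (3 notes) (three triplet eighths span one quarter) = 4.
Total: 1 + 4 + 4 = 9.
Remaining: 12 − 9 = 3 sixteenth notes, which is a dotted eighth note.

dotted eighth note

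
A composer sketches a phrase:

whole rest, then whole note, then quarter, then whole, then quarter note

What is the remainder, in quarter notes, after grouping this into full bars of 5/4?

4

One bar of 5/4 = 5 quarter notes.
In quarter notes: whole rest = 4; whole note = 4; quarter = 1; whole = 4; quarter note = 1.
Adding: 4 + 4 + 1 + 4 + 1 = 14.
14 ÷ 5 = 2 complete bars with 4 quarter notes remaining.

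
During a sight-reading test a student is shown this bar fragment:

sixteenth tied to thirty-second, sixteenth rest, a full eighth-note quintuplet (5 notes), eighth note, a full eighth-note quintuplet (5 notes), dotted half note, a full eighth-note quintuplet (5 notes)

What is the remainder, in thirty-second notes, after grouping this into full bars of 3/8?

One bar of 3/8 = 12 thirty-second notes.
Each duration in thirty-second notes: sixteenth tied to thirty-second (sixteenth + thirty-second) = 3; sixteenth rest = 2; a full eighth-note quintuplet (5 notes) (five quintuplet eighths span one half) = 16; eighth note = 4; a full eighth-note quintuplet (5 notes) (five quintuplet eighths span one half) = 16; dotted half note = 24; a full eighth-note quintuplet (5 notes) (five quintuplet eighths span one half) = 16.
Sum: 3 + 2 + 16 + 4 + 16 + 24 + 16 = 81.
81 ÷ 12 = 6 complete bars with 9 thirty-second notes remaining.

9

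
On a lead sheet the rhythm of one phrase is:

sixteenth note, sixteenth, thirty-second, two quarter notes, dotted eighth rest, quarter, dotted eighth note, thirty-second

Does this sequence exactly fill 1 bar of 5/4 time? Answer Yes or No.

No

One bar of 5/4 = 40 thirty-second notes.
In thirty-second notes: sixteenth note = 2; sixteenth = 2; thirty-second = 1; quarter note = 8; quarter note = 8; dotted eighth rest = 6; quarter = 8; dotted eighth note = 6; thirty-second = 1.
Adding: 2 + 2 + 1 + 8 + 8 + 6 + 8 + 6 + 1 = 42.
42 exceeds 40, so the answer is No.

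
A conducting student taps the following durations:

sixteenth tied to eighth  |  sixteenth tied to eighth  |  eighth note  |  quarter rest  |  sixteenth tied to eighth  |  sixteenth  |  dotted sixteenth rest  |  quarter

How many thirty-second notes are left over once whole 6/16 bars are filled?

One bar of 6/16 = 12 thirty-second notes.
Express everything in thirty-second notes: sixteenth tied to eighth (sixteenth + eighth) = 6; sixteenth tied to eighth (sixteenth + eighth) = 6; eighth note = 4; quarter rest = 8; sixteenth tied to eighth (sixteenth + eighth) = 6; sixteenth = 2; dotted sixteenth rest = 3; quarter = 8.
Sum: 6 + 6 + 4 + 8 + 6 + 2 + 3 + 8 = 43.
43 ÷ 12 = 3 complete bars with 7 thirty-second notes remaining.

7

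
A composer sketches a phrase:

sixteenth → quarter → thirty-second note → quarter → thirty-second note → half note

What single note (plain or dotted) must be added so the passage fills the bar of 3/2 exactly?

The bar of 3/2 = 48 thirty-second notes.
Each duration in thirty-second notes: sixteenth = 2; quarter = 8; thirty-second note = 1; quarter = 8; thirty-second note = 1; half note = 16.
Adding: 2 + 8 + 1 + 8 + 1 + 16 = 36.
Remaining: 48 − 36 = 12 thirty-second notes, which is a dotted quarter note.

dotted quarter note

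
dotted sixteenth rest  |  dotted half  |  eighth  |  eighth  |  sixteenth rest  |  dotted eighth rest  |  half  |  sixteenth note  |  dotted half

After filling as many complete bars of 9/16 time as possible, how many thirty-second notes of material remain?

One bar of 9/16 = 18 thirty-second notes.
Express everything in thirty-second notes: dotted sixteenth rest = 3; dotted half = 24; eighth = 4; eighth = 4; sixteenth rest = 2; dotted eighth rest = 6; half = 16; sixteenth note = 2; dotted half = 24.
Total: 3 + 24 + 4 + 4 + 2 + 6 + 16 + 2 + 24 = 85.
85 ÷ 18 = 4 complete bars with 13 thirty-second notes remaining.

13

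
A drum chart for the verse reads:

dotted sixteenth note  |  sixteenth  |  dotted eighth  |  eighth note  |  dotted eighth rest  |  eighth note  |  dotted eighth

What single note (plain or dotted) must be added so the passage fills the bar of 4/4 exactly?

thirty-second note

The bar of 4/4 = 32 thirty-second notes.
Working in thirty-second notes: dotted sixteenth note = 3; sixteenth = 2; dotted eighth = 6; eighth note = 4; dotted eighth rest = 6; eighth note = 4; dotted eighth = 6.
Sum: 3 + 2 + 6 + 4 + 6 + 4 + 6 = 31.
Remaining: 32 − 31 = 1 thirty-second note, which is a thirty-second note.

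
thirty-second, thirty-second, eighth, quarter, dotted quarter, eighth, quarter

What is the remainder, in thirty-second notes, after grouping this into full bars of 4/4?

6

One bar of 4/4 = 32 thirty-second notes.
Express everything in thirty-second notes: thirty-second = 1; thirty-second = 1; eighth = 4; quarter = 8; dotted quarter = 12; eighth = 4; quarter = 8.
Total: 1 + 1 + 4 + 8 + 12 + 4 + 8 = 38.
38 ÷ 32 = 1 complete bar with 6 thirty-second notes remaining.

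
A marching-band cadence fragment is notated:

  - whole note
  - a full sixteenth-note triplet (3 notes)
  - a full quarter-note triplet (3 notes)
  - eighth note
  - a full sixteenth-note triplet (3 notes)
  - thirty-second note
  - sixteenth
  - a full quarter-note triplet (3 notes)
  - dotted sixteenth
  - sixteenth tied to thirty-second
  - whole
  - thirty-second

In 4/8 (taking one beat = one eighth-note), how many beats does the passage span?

29.5

One eighth-note beat = 4 thirty-second notes.
Working in thirty-second notes: whole note = 32; a full sixteenth-note triplet (3 notes) (three triplet sixteenths span one eighth) = 4; a full quarter-note triplet (3 notes) (three triplet quarters span one half) = 16; eighth note = 4; a full sixteenth-note triplet (3 notes) (three triplet sixteenths span one eighth) = 4; thirty-second note = 1; sixteenth = 2; a full quarter-note triplet (3 notes) (three triplet quarters span one half) = 16; dotted sixteenth = 3; sixteenth tied to thirty-second (sixteenth + thirty-second) = 3; whole = 32; thirty-second = 1.
Adding: 32 + 4 + 16 + 4 + 4 + 1 + 2 + 16 + 3 + 3 + 32 + 1 = 118.
118 ÷ 4 = 29.5 beats.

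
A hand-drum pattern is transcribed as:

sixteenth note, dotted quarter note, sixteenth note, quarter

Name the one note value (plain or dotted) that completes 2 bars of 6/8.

dotted half note

2 bars of 6/8 = 24 sixteenth notes.
Convert each value to sixteenth notes: sixteenth note = 1; dotted quarter note = 6; sixteenth note = 1; quarter = 4.
Sum: 1 + 6 + 1 + 4 = 12.
Remaining: 24 − 12 = 12 sixteenth notes, which is a dotted half note.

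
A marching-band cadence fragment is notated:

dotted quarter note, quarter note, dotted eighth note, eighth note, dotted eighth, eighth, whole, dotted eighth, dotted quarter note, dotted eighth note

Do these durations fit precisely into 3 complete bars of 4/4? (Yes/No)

One bar of 4/4 = 16 sixteenth notes, so 3 bars = 48.
In sixteenth notes: dotted quarter note = 6; quarter note = 4; dotted eighth note = 3; eighth note = 2; dotted eighth = 3; eighth = 2; whole = 16; dotted eighth = 3; dotted quarter note = 6; dotted eighth note = 3.
Adding: 6 + 4 + 3 + 2 + 3 + 2 + 16 + 3 + 6 + 3 = 48.
48 equals 48, so the answer is Yes.

Yes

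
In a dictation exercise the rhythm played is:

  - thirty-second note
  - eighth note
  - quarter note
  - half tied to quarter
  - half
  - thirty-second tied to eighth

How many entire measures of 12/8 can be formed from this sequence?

One bar of 12/8 = 48 thirty-second notes.
In thirty-second notes: thirty-second note = 1; eighth note = 4; quarter note = 8; half tied to quarter (half + quarter) = 24; half = 16; thirty-second tied to eighth (thirty-second + eighth) = 5.
Adding: 1 + 4 + 8 + 24 + 16 + 5 = 58.
58 ÷ 48 = 1 complete bar with 10 left over.

1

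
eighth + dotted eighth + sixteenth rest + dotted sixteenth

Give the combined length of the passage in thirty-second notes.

Each duration in thirty-second notes: eighth = 4; dotted eighth = 6; sixteenth rest = 2; dotted sixteenth = 3.
Total: 4 + 6 + 2 + 3 = 15 thirty-second notes.

15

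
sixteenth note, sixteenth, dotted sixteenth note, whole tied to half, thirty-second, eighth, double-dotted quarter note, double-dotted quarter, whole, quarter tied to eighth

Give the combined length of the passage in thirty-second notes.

Working in thirty-second notes: sixteenth note = 2; sixteenth = 2; dotted sixteenth note = 3; whole tied to half (whole + half) = 48; thirty-second = 1; eighth = 4; double-dotted quarter note = 14; double-dotted quarter = 14; whole = 32; quarter tied to eighth (quarter + eighth) = 12.
Altogether 2 + 2 + 3 + 48 + 1 + 4 + 14 + 14 + 32 + 12 = 132 thirty-second notes.

132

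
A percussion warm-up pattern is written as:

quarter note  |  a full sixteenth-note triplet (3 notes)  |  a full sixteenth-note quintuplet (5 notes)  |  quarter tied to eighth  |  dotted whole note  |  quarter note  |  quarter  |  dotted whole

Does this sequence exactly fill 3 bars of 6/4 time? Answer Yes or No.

Yes

One bar of 6/4 = 12 eighth notes, so 3 bars = 36.
Convert each value to eighth notes: quarter note = 2; a full sixteenth-note triplet (3 notes) (three triplet sixteenths span one eighth) = 1; a full sixteenth-note quintuplet (5 notes) (five quintuplet sixteenths span one quarter) = 2; quarter tied to eighth (quarter + eighth) = 3; dotted whole note = 12; quarter note = 2; quarter = 2; dotted whole = 12.
Sum: 2 + 1 + 2 + 3 + 12 + 2 + 2 + 12 = 36.
36 equals 36, so the answer is Yes.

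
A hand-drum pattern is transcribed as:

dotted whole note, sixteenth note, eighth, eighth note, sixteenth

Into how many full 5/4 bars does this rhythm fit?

1

One bar of 5/4 = 20 sixteenth notes.
Express everything in sixteenth notes: dotted whole note = 24; sixteenth note = 1; eighth = 2; eighth note = 2; sixteenth = 1.
Total: 24 + 1 + 2 + 2 + 1 = 30.
30 ÷ 20 = 1 complete bar with 10 left over.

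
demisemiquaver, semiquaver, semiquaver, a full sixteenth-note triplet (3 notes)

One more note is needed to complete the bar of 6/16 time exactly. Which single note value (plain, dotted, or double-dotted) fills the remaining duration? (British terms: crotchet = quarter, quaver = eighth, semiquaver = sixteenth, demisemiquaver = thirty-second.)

The bar of 6/16 = 12 thirty-second notes.
In thirty-second notes: demisemiquaver = 1; semiquaver = 2; semiquaver = 2; a full sixteenth-note triplet (3 notes) (three triplet sixteenths span one eighth) = 4.
Altogether 1 + 2 + 2 + 4 = 9.
Remaining: 12 − 9 = 3 thirty-second notes, which is a dotted sixteenth note.

dotted sixteenth note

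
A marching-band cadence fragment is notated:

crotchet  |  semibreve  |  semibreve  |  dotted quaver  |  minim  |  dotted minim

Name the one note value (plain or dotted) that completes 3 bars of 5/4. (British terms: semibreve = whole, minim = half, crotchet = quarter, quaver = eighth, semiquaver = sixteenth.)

sixteenth note

3 bars of 5/4 = 60 sixteenth notes.
Convert each value to sixteenth notes: crotchet = 4; semibreve = 16; semibreve = 16; dotted quaver = 3; minim = 8; dotted minim = 12.
Adding: 4 + 16 + 16 + 3 + 8 + 12 = 59.
Remaining: 60 − 59 = 1 sixteenth note, which is a sixteenth note.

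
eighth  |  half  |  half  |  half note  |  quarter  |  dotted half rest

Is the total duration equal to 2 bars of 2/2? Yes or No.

One bar of 2/2 = 8 eighth notes, so 2 bars = 16.
Express everything in eighth notes: eighth = 1; half = 4; half = 4; half note = 4; quarter = 2; dotted half rest = 6.
Sum: 1 + 4 + 4 + 4 + 2 + 6 = 21.
21 exceeds 16, so the answer is No.

No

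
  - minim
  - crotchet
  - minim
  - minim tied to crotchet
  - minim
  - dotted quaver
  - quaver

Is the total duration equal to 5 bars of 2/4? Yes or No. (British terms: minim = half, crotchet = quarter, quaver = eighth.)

No

One bar of 2/4 = 8 sixteenth notes, so 5 bars = 40.
Express everything in sixteenth notes: minim = 8; crotchet = 4; minim = 8; minim tied to crotchet (minim + crotchet) = 12; minim = 8; dotted quaver = 3; quaver = 2.
Total: 8 + 4 + 8 + 12 + 8 + 3 + 2 = 45.
45 exceeds 40, so the answer is No.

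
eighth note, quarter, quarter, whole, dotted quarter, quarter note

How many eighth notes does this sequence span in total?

18

Express everything in eighth notes: eighth note = 1; quarter = 2; quarter = 2; whole = 8; dotted quarter = 3; quarter note = 2.
Sum: 1 + 2 + 2 + 8 + 3 + 2 = 18 eighth notes.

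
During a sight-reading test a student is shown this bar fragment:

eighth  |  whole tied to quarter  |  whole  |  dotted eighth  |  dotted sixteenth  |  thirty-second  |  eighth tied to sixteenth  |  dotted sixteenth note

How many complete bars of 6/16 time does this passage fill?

7

One bar of 6/16 = 12 thirty-second notes.
Convert each value to thirty-second notes: eighth = 4; whole tied to quarter (whole + quarter) = 40; whole = 32; dotted eighth = 6; dotted sixteenth = 3; thirty-second = 1; eighth tied to sixteenth (eighth + sixteenth) = 6; dotted sixteenth note = 3.
Total: 4 + 40 + 32 + 6 + 3 + 1 + 6 + 3 = 95.
95 ÷ 12 = 7 complete bars with 11 left over.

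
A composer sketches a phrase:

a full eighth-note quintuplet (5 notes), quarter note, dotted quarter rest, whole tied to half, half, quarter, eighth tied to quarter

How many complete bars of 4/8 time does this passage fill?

7

One bar of 4/8 = 4 eighth notes.
Express everything in eighth notes: a full eighth-note quintuplet (5 notes) (five quintuplet eighths span one half) = 4; quarter note = 2; dotted quarter rest = 3; whole tied to half (whole + half) = 12; half = 4; quarter = 2; eighth tied to quarter (eighth + quarter) = 3.
Sum: 4 + 2 + 3 + 12 + 4 + 2 + 3 = 30.
30 ÷ 4 = 7 complete bars with 2 left over.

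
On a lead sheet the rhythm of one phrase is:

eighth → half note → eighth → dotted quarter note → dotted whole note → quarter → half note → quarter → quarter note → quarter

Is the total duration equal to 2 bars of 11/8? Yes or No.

No

One bar of 11/8 = 11 eighth notes, so 2 bars = 22.
Express everything in eighth notes: eighth = 1; half note = 4; eighth = 1; dotted quarter note = 3; dotted whole note = 12; quarter = 2; half note = 4; quarter = 2; quarter note = 2; quarter = 2.
Adding: 1 + 4 + 1 + 3 + 12 + 2 + 4 + 2 + 2 + 2 = 33.
33 exceeds 22, so the answer is No.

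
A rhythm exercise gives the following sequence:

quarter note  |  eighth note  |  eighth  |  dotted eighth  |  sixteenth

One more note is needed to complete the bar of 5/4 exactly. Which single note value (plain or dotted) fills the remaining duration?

The bar of 5/4 = 20 sixteenth notes.
Express everything in sixteenth notes: quarter note = 4; eighth note = 2; eighth = 2; dotted eighth = 3; sixteenth = 1.
Adding: 4 + 2 + 2 + 3 + 1 = 12.
Remaining: 20 − 12 = 8 sixteenth notes, which is a half note.

half note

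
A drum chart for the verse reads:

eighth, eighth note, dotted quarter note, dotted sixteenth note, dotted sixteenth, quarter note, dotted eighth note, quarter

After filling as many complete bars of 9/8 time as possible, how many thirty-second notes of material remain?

One bar of 9/8 = 36 thirty-second notes.
Express everything in thirty-second notes: eighth = 4; eighth note = 4; dotted quarter note = 12; dotted sixteenth note = 3; dotted sixteenth = 3; quarter note = 8; dotted eighth note = 6; quarter = 8.
Total: 4 + 4 + 12 + 3 + 3 + 8 + 6 + 8 = 48.
48 ÷ 36 = 1 complete bar with 12 thirty-second notes remaining.

12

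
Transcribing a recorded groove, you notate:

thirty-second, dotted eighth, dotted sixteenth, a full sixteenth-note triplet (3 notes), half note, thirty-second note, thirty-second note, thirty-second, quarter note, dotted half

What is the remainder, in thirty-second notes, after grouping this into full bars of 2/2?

1

One bar of 2/2 = 32 thirty-second notes.
Working in thirty-second notes: thirty-second = 1; dotted eighth = 6; dotted sixteenth = 3; a full sixteenth-note triplet (3 notes) (three triplet sixteenths span one eighth) = 4; half note = 16; thirty-second note = 1; thirty-second note = 1; thirty-second = 1; quarter note = 8; dotted half = 24.
Altogether 1 + 6 + 3 + 4 + 16 + 1 + 1 + 1 + 8 + 24 = 65.
65 ÷ 32 = 2 complete bars with 1 thirty-second note remaining.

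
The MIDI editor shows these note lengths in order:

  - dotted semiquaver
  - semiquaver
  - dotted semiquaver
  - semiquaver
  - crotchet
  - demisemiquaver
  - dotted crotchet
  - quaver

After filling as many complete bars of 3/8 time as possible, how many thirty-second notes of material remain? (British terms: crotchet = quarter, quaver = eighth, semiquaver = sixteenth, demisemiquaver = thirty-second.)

One bar of 3/8 = 12 thirty-second notes.
Convert each value to thirty-second notes: dotted semiquaver = 3; semiquaver = 2; dotted semiquaver = 3; semiquaver = 2; crotchet = 8; demisemiquaver = 1; dotted crotchet = 12; quaver = 4.
Total: 3 + 2 + 3 + 2 + 8 + 1 + 12 + 4 = 35.
35 ÷ 12 = 2 complete bars with 11 thirty-second notes remaining.

11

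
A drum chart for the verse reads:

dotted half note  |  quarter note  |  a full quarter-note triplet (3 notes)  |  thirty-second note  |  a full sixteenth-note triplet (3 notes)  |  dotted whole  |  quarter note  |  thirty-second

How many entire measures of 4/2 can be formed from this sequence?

One bar of 4/2 = 64 thirty-second notes.
Each duration in thirty-second notes: dotted half note = 24; quarter note = 8; a full quarter-note triplet (3 notes) (three triplet quarters span one half) = 16; thirty-second note = 1; a full sixteenth-note triplet (3 notes) (three triplet sixteenths span one eighth) = 4; dotted whole = 48; quarter note = 8; thirty-second = 1.
Sum: 24 + 8 + 16 + 1 + 4 + 48 + 8 + 1 = 110.
110 ÷ 64 = 1 complete bar with 46 left over.

1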